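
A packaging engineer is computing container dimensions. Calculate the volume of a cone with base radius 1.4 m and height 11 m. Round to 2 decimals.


Shape: cone
Radius r = 1.4 m, Height h = 11 m
Formula: V = (1/3) * pi * r^2 * h
r^2 = 1.96
pi * r^2 * h = pi * 1.96 * 11 = 21.56 * pi
V = 21.56 * pi / 3
V = 22.58
22.58 m^3


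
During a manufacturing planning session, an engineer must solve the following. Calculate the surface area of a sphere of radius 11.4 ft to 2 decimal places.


Shape: sphere
Radius r = 11.4 ft
Formula: SA = 4 * pi * r^2
r^2 = 129.96
SA = 4 * pi * 129.96
SA = 519.84 * pi
SA = 1633.13
1633.13 ft^2


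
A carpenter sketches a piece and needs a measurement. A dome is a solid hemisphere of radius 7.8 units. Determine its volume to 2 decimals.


Shape: hemisphere (half of a sphere)
Radius r = 7.8 units
Formula: V = (1/2) * (4/3) * pi * r^3 = (2/3) * pi * r^3
r^3 = 474.552
(2/3) * 474.552 = 316.368
V = 316.368 * pi
V = 993.9
993.9 units^3


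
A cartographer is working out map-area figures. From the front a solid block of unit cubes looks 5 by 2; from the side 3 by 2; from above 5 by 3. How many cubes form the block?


Orthographic views of a solid rectangular block:
Front view 5 x 2 -> length = 5, height = 2
Side view 3 x 2 -> width = 3, height = 2 (consistent)
Top view 5 x 3 -> confirms length = 5, width = 3
The block is 5 x 3 x 2.
Total unit cubes = 5 * 3 * 2 = 30
30 unit cubes


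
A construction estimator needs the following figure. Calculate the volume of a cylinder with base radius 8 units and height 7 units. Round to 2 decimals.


Shape: cylinder
Radius r = 8 units, Height h = 7 units
Formula: V = pi * r^2 * h
r^2 = 64
V = pi * 64 * 7
V = 448 * pi
V = 1407.43
1407.43 units^3


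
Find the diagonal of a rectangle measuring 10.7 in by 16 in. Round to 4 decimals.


Shape: rectangle (diagonal via Pythagoras)
Sides: 10.7 in and 16 in
Formula: d = sqrt(l^2 + w^2)
l^2 = 114.49, w^2 = 256
l^2 + w^2 = 370.49
d = sqrt(370.49)
d = 19.2481
19.2481 in


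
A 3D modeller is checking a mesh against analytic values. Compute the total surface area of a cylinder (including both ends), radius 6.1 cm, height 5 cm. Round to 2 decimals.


Shape: closed cylinder
Radius r = 6.1 cm, Height h = 5 cm
Formula: SA = 2*pi*r^2 + 2*pi*r*h = 2*pi*r*(r + h)
r + h = 11.1
2 * r * (r + h) = 2 * 6.1 * 11.1 = 135.42
SA = 135.42 * pi
SA = 425.43
425.43 cm^2


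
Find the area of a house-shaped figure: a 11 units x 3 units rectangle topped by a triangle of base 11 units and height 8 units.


Composite shape: rectangle + triangle
Rectangle area = 11 * 3 = 33
Triangle area = 0.5 * 11 * 8 = 44
Total = 33 + 44
Total = 77
77 units^2


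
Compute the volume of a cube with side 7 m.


Shape: cube
Side s = 7 m
Formula: V = s^3
V = 7 * 7 * 7
V = 49 * 7
V = 343
343 m^3


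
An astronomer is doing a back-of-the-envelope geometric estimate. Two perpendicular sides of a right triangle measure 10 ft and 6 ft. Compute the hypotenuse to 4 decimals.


Shape: right triangle
Legs a = 10 ft, b = 6 ft
Formula: c = sqrt(a^2 + b^2)
a^2 = 100, b^2 = 36
a^2 + b^2 = 136
c = sqrt(136)
c = 11.6619
11.6619 ft


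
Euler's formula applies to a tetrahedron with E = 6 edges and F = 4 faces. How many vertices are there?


Polyhedron: tetrahedron
Euler's formula for convex polyhedra: V - E + F = 2
Given: E = 6 edges and F = 4 faces
Solve for V:
V = 2 + E - F = 2 + 6 - 4 = 4
4 vertices


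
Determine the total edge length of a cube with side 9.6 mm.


Shape: cube
Side s = 9.6 mm
A cube has 12 edges, all equal.
Formula: total edge length = 12 * s
Total = 12 * 9.6
Total = 115.2
115.2 mm


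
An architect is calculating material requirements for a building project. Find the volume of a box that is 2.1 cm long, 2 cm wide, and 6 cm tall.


Shape: rectangular prism
l = 2.1 cm, w = 2 cm, h = 6 cm
Formula: V = l * w * h
V = 2.1 * 2 * 6
V = 4.2 * 6
V = 25.2
25.2 cm^3


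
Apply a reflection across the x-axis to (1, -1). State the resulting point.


Transformation: reflection
Original point: (1, -1)
Rule for reflection over the x-axis: (x, y) -> (x, -y)
Apply: (1, -1) -> (1, 1)
(1, 1)


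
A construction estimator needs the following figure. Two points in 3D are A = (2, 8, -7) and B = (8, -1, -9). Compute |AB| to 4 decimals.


3D distance between two points
P1 = (2, 8, -7), P2 = (8, -1, -9)
Formula: d = sqrt((x2-x1)^2 + (y2-y1)^2 + (z2-z1)^2)
dx = 8 - 2 = 6
dy = -1 - 8 = -9
dz = -9 - -7 = -2
dx^2 + dy^2 + dz^2 = 36 + 81 + 4 = 121
d = sqrt(121)
d = 11.0
11 units


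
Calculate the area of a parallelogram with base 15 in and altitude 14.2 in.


Shape: parallelogram
Base b = 15 in, Height h = 14.2 in
Formula: A = b * h
A = 15 * 14.2
A = 213
213 in^2


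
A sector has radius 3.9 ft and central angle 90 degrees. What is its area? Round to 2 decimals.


Shape: circular sector
Radius r = 3.9 ft, Angle = 90 degrees
Formula: A = (angle/360) * pi * r^2
r^2 = 15.21
Fraction of circle = 90/360
A = (90/360) * pi * 15.21
A = 3.8025 * pi
A = 11.95
11.95 ft^2


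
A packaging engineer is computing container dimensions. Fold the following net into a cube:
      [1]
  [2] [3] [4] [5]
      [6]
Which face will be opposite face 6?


Net: cross layout. Take square 3 as the base (bottom).
Fold the four squares in the horizontal row up around 3: 2 -> left, 4 -> right, 5 wraps to the top.
Fold 1 and 6 up from 3: 1 -> back, 6 -> front.
Opposite pairs are therefore: (1, 6), (2, 4), (3, 5).
Face 6 is opposite face 1.
face 1


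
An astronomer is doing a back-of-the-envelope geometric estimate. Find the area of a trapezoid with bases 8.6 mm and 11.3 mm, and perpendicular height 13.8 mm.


Shape: trapezoid
Parallel sides a = 8.6 mm, b = 11.3 mm; Height h = 13.8 mm
Formula: A = (a + b) * h / 2
a + b = 8.6 + 11.3 = 19.9
A = 19.9 * 13.8 / 2
A = 274.62 / 2
A = 137.31
137.31 mm^2


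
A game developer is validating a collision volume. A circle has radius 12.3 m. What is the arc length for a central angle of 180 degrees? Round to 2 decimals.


Shape: circular arc
Radius r = 12.3 m, Angle = 180 degrees
Formula: L = (angle/360) * 2 * pi * r
2 * pi * r = 24.6 * pi
L = (180/360) * 24.6 * pi
L = 12.3 * pi
L = 38.64
38.64 m


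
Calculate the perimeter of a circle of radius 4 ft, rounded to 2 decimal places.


Shape: circle
Radius r = 4 ft
Formula: C = 2 * pi * r
C = 2 * pi * 4
C = 8 * pi
C = 25.13
25.13 ft


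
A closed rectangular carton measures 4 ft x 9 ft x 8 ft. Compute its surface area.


Shape: rectangular prism
l = 4 ft, w = 9 ft, h = 8 ft
Formula: SA = 2(lw + lh + wh)
lw = 36, lh = 32, wh = 72
lw + lh + wh = 140
SA = 2 * 140
SA = 280
280 ft^2


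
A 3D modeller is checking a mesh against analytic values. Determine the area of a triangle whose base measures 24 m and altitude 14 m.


Shape: triangle
Base b = 24 m, Height h = 14 m
Formula: A = (1/2) * b * h
A = 0.5 * 24 * 14
A = 0.5 * 336
A = 168
168 m^2


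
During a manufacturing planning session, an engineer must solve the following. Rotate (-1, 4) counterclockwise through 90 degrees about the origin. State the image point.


Transformation: rotation about the origin
Original point: (-1, 4)
Rule for 90 deg counterclockwise: (x, y) -> (-y, x)
Apply: (-1, 4) -> (-4, -1)
(-4, -1)


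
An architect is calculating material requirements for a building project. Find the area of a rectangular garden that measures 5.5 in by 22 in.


Shape: rectangle
Length l = 5.5 in, Width w = 22 in
Formula: A = l * w
A = 5.5 * 22
A = 121
121 in^2


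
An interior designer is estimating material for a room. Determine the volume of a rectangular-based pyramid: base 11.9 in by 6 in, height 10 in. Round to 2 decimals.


Shape: rectangular pyramid
Base: 11.9 in x 6 in, Height h = 10 in
Formula: V = (1/3) * base_area * h
base_area = 11.9 * 6 = 71.4
base_area * h = 71.4 * 10 = 714
V = 714 / 3
V = 238
238 in^3


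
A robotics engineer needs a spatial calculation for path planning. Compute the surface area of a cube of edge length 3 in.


Shape: cube
Side s = 3 in
A cube has 6 square faces.
Formula: SA = 6 * s^2
s^2 = 9
SA = 6 * 9
SA = 54
54 in^2


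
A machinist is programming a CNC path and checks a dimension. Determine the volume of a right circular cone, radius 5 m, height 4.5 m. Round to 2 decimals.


Shape: cone
Radius r = 5 m, Height h = 4.5 m
Formula: V = (1/3) * pi * r^2 * h
r^2 = 25
pi * r^2 * h = pi * 25 * 4.5 = 112.5 * pi
V = 112.5 * pi / 3
V = 117.81
117.81 m^3


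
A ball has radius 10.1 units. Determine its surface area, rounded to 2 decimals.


Shape: sphere
Radius r = 10.1 units
Formula: SA = 4 * pi * r^2
r^2 = 102.01
SA = 4 * pi * 102.01
SA = 408.04 * pi
SA = 1281.9
1281.9 units^2


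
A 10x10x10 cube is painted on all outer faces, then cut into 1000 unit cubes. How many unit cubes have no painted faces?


Large cube: 10 x 10 x 10, cut into unit cubes.
n = 10, so n - 2 = 8
Unpainted cubes form the interior (n - 2)^3 block.
(n - 2)^3 = 8^3 = 512
512 unit cubes


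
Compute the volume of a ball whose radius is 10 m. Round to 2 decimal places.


Shape: sphere
Radius r = 10 m
Formula: V = (4/3) * pi * r^3
r^3 = 1000
(4/3) * 1000 = 1333.333333
V = 1333.333333 * pi
V = 4188.79
4188.79 m^3


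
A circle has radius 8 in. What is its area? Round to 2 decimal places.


Shape: circle
Radius r = 8 in
Formula: A = pi * r^2
r^2 = 8^2 = 64
A = pi * 64
A = 201.06
201.06 in^2


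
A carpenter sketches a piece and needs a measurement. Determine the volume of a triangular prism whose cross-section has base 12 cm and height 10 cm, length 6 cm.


Shape: triangular prism
Triangle base = 12 cm, triangle height = 10 cm, prism length L = 6 cm
Formula: V = (1/2 * b * h_tri) * L
Cross-section area = 0.5 * 12 * 10 = 60
V = 60 * 6
V = 360
360 cm^3


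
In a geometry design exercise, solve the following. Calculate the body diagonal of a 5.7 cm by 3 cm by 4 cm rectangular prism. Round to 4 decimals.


Shape: rectangular box (space diagonal)
l = 5.7 cm, w = 3 cm, h = 4 cm
Visualize: the diagonal of the base, then a right triangle with that diagonal and the height.
Formula: d = sqrt(l^2 + w^2 + h^2)
l^2 + w^2 + h^2 = 32.49 + 9 + 16 = 57.49
d = sqrt(57.49)
d = 7.5822
7.5822 cm


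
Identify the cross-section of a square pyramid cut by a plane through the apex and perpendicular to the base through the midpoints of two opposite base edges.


Solid: square pyramid
Cutting plane: through the apex and perpendicular to the base through the midpoints of two opposite base edges
Visualize the intersection of the plane with the solid's surface.
The boundary of the cut region is a isosceles triangle.
isosceles triangle


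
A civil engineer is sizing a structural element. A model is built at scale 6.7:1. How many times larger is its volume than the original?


Linear scale factor k = 6.7
Rule: under a linear scaling by k, volumes scale by k^3.
k^3 = 6.7 * 6.7 * 6.7
k^3 = 44.89 * 6.7
k^3 = 300.763
Volume scales by a factor of 300.763.
300.763 (dimensionless)


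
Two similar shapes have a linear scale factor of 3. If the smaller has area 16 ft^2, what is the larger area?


Linear scale factor k = 3
Original area = 16 ft^2
Rule: under a linear scaling by k, areas scale by k^2.
k^2 = 3^2 = 9
New area = 16 * 9
New area = 144
144 ft^2


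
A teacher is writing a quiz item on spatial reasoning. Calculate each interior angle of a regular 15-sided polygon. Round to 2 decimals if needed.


Shape: regular pentadecagon (15 sides)
Formula: interior angle = (n - 2) * 180 / n
(n - 2) = 13
(n - 2) * 180 = 2340
angle = 2340 / 15
angle = 156
156 degrees


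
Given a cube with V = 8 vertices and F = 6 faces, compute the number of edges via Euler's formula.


Polyhedron: cube
Euler's formula for convex polyhedra: V - E + F = 2
Given: V = 8 vertices and F = 6 faces
Solve for E:
E = V + F - 2 = 8 + 6 - 2 = 12
12 edges


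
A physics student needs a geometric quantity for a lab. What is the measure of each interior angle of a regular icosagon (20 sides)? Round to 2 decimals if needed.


Shape: regular icosagon (20 sides)
Formula: interior angle = (n - 2) * 180 / n
(n - 2) = 18
(n - 2) * 180 = 3240
angle = 3240 / 20
angle = 162
162 degrees


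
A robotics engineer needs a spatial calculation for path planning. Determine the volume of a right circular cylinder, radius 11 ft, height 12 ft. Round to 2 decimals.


Shape: cylinder
Radius r = 11 ft, Height h = 12 ft
Formula: V = pi * r^2 * h
r^2 = 121
V = pi * 121 * 12
V = 1452 * pi
V = 4561.59
4561.59 ft^3


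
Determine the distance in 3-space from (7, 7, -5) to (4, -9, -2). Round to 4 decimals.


3D distance between two points
P1 = (7, 7, -5), P2 = (4, -9, -2)
Formula: d = sqrt((x2-x1)^2 + (y2-y1)^2 + (z2-z1)^2)
dx = 4 - 7 = -3
dy = -9 - 7 = -16
dz = -2 - -5 = 3
dx^2 + dy^2 + dz^2 = 9 + 256 + 9 = 274
d = sqrt(274)
d = 16.5529
16.5529 units


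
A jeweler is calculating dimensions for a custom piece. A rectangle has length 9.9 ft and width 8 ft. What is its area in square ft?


Shape: rectangle
Length l = 9.9 ft, Width w = 8 ft
Formula: A = l * w
A = 9.9 * 8
A = 79.2
79.2 ft^2


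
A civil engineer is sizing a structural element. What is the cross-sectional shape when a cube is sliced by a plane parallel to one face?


Solid: cube
Cutting plane: parallel to one face
Visualize the intersection of the plane with the solid's surface.
The boundary of the cut region is a square.
square


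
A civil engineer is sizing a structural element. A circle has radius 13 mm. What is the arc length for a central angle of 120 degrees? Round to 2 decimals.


Shape: circular arc
Radius r = 13 mm, Angle = 120 degrees
Formula: L = (angle/360) * 2 * pi * r
2 * pi * r = 26 * pi
L = (120/360) * 26 * pi
L = 8.666667 * pi
L = 27.23
27.23 mm


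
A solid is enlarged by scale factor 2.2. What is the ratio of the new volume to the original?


Linear scale factor k = 2.2
Rule: under a linear scaling by k, volumes scale by k^3.
k^3 = 2.2 * 2.2 * 2.2
k^3 = 4.84 * 2.2
k^3 = 10.648
Volume scales by a factor of 10.648.
10.648 (dimensionless)


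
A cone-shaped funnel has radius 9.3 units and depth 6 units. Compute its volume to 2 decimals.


Shape: cone
Radius r = 9.3 units, Height h = 6 units
Formula: V = (1/3) * pi * r^2 * h
r^2 = 86.49
pi * r^2 * h = pi * 86.49 * 6 = 518.94 * pi
V = 518.94 * pi / 3
V = 543.43
543.43 units^3


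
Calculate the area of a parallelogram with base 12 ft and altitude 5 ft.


Shape: parallelogram
Base b = 12 ft, Height h = 5 ft
Formula: A = b * h
A = 12 * 5
A = 60
60 ft^2


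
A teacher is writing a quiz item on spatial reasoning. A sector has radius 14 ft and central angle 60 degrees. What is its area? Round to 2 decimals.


Shape: circular sector
Radius r = 14 ft, Angle = 60 degrees
Formula: A = (angle/360) * pi * r^2
r^2 = 196
Fraction of circle = 60/360
A = (60/360) * pi * 196
A = 32.666667 * pi
A = 102.63
102.63 ft^2


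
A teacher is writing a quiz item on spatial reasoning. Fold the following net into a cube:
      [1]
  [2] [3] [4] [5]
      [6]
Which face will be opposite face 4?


Net: cross layout. Take square 3 as the base (bottom).
Fold the four squares in the horizontal row up around 3: 2 -> left, 4 -> right, 5 wraps to the top.
Fold 1 and 6 up from 3: 1 -> back, 6 -> front.
Opposite pairs are therefore: (1, 6), (2, 4), (3, 5).
Face 4 is opposite face 2.
face 2


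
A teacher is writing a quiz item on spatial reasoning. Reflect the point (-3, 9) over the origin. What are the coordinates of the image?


Transformation: reflection
Original point: (-3, 9)
Rule for reflection through the origin: (x, y) -> (-x, -y)
Apply: (-3, 9) -> (3, -9)
(3, -9)


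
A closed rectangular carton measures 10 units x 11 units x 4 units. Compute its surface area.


Shape: rectangular prism
l = 10 units, w = 11 units, h = 4 units
Formula: SA = 2(lw + lh + wh)
lw = 110, lh = 40, wh = 44
lw + lh + wh = 194
SA = 2 * 194
SA = 388
388 units^2


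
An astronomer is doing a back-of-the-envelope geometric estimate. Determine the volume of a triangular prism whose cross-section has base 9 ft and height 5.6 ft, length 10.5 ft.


Shape: triangular prism
Triangle base = 9 ft, triangle height = 5.6 ft, prism length L = 10.5 ft
Formula: V = (1/2 * b * h_tri) * L
Cross-section area = 0.5 * 9 * 5.6 = 25.2
V = 25.2 * 10.5
V = 264.6
264.6 ft^3


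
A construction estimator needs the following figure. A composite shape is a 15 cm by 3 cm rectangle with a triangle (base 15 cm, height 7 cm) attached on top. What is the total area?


Composite shape: rectangle + triangle
Rectangle area = 15 * 3 = 45
Triangle area = 0.5 * 15 * 7 = 52.5
Total = 45 + 52.5
Total = 97.5
97.5 cm^2


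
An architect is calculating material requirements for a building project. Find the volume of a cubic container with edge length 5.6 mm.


Shape: cube
Side s = 5.6 mm
Formula: V = s^3
V = 5.6 * 5.6 * 5.6
V = 31.36 * 5.6
V = 175.616
175.616 mm^3


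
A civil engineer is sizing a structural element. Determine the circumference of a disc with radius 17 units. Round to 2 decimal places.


Shape: circle
Radius r = 17 units
Formula: C = 2 * pi * r
C = 2 * pi * 17
C = 34 * pi
C = 106.81
106.81 units


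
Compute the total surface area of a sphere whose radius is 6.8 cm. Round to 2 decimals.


Shape: sphere
Radius r = 6.8 cm
Formula: SA = 4 * pi * r^2
r^2 = 46.24
SA = 4 * pi * 46.24
SA = 184.96 * pi
SA = 581.07
581.07 cm^2


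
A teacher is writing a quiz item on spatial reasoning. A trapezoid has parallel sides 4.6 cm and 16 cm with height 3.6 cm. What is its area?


Shape: trapezoid
Parallel sides a = 4.6 cm, b = 16 cm; Height h = 3.6 cm
Formula: A = (a + b) * h / 2
a + b = 4.6 + 16 = 20.6
A = 20.6 * 3.6 / 2
A = 74.16 / 2
A = 37.08
37.08 cm^2


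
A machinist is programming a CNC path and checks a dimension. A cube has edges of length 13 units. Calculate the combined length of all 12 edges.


Shape: cube
Side s = 13 units
A cube has 12 edges, all equal.
Formula: total edge length = 12 * s
Total = 12 * 13
Total = 156
156 units


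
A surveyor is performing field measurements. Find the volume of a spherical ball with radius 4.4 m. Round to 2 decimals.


Shape: sphere
Radius r = 4.4 m
Formula: V = (4/3) * pi * r^3
r^3 = 85.184
(4/3) * 85.184 = 113.578667
V = 113.578667 * pi
V = 356.82
356.82 m^3


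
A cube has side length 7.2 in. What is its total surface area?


Shape: cube
Side s = 7.2 in
A cube has 6 square faces.
Formula: SA = 6 * s^2
s^2 = 51.84
SA = 6 * 51.84
SA = 311.04
311.04 in^2


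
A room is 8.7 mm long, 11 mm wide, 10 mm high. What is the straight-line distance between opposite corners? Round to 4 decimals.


Shape: rectangular box (space diagonal)
l = 8.7 mm, w = 11 mm, h = 10 mm
Visualize: the diagonal of the base, then a right triangle with that diagonal and the height.
Formula: d = sqrt(l^2 + w^2 + h^2)
l^2 + w^2 + h^2 = 75.69 + 121 + 100 = 296.69
d = sqrt(296.69)
d = 17.2247
17.2247 mm


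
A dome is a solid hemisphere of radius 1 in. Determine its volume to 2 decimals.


Shape: hemisphere (half of a sphere)
Radius r = 1 in
Formula: V = (1/2) * (4/3) * pi * r^3 = (2/3) * pi * r^3
r^3 = 1
(2/3) * 1 = 0.666667
V = 0.666667 * pi
V = 2.09
2.09 in^3


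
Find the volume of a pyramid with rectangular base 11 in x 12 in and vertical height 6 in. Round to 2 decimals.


Shape: rectangular pyramid
Base: 11 in x 12 in, Height h = 6 in
Formula: V = (1/3) * base_area * h
base_area = 11 * 12 = 132
base_area * h = 132 * 6 = 792
V = 792 / 3
V = 264
264 in^3


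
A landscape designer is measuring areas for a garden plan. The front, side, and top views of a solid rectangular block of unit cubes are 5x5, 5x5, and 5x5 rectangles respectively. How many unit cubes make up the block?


Orthographic views of a solid rectangular block:
Front view 5 x 5 -> length = 5, height = 5
Side view 5 x 5 -> width = 5, height = 5 (consistent)
Top view 5 x 5 -> confirms length = 5, width = 5
The block is 5 x 5 x 5.
Total unit cubes = 5 * 5 * 5 = 125
125 unit cubes


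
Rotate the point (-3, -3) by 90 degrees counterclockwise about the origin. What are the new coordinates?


Transformation: rotation about the origin
Original point: (-3, -3)
Rule for 90 deg counterclockwise: (x, y) -> (-y, x)
Apply: (-3, -3) -> (3, -3)
(3, -3)


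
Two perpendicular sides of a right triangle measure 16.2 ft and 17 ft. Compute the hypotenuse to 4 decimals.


Shape: right triangle
Legs a = 16.2 ft, b = 17 ft
Formula: c = sqrt(a^2 + b^2)
a^2 = 262.44, b^2 = 289
a^2 + b^2 = 551.44
c = sqrt(551.44)
c = 23.4828
23.4828 ft


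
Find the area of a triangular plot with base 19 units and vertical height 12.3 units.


Shape: triangle
Base b = 19 units, Height h = 12.3 units
Formula: A = (1/2) * b * h
A = 0.5 * 19 * 12.3
A = 0.5 * 233.7
A = 116.85
116.85 units^2


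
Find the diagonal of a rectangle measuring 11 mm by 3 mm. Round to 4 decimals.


Shape: rectangle (diagonal via Pythagoras)
Sides: 11 mm and 3 mm
Formula: d = sqrt(l^2 + w^2)
l^2 = 121, w^2 = 9
l^2 + w^2 = 130
d = sqrt(130)
d = 11.4018
11.4018 mm


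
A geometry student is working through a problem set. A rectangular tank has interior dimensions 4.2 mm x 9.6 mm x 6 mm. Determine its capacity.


Shape: rectangular prism
l = 4.2 mm, w = 9.6 mm, h = 6 mm
Formula: V = l * w * h
V = 4.2 * 9.6 * 6
V = 40.32 * 6
V = 241.92
241.92 mm^3


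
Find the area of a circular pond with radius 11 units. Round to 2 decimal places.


Shape: circle
Radius r = 11 units
Formula: A = pi * r^2
r^2 = 11^2 = 121
A = pi * 121
A = 380.13
380.13 units^2


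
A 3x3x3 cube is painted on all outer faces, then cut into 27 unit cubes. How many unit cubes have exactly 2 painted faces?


Large cube: 3 x 3 x 3, cut into unit cubes.
n = 3, so n - 2 = 1
Cubes with 2 painted faces lie along the edges, excluding corners.
A cube has 12 edges; each contributes (n - 2) = 1 such cubes.
Count = 12 * 1 = 12
12 unit cubes


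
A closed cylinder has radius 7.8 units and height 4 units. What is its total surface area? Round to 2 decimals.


Shape: closed cylinder
Radius r = 7.8 units, Height h = 4 units
Formula: SA = 2*pi*r^2 + 2*pi*r*h = 2*pi*r*(r + h)
r + h = 11.8
2 * r * (r + h) = 2 * 7.8 * 11.8 = 184.08
SA = 184.08 * pi
SA = 578.3
578.3 units^2


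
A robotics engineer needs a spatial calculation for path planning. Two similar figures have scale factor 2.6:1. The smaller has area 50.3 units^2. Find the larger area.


Linear scale factor k = 2.6
Original area = 50.3 units^2
Rule: under a linear scaling by k, areas scale by k^2.
k^2 = 2.6^2 = 6.76
New area = 50.3 * 6.76
New area = 340.028
340.028 units^2


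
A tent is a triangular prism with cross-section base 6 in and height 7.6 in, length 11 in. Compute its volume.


Shape: triangular prism
Triangle base = 6 in, triangle height = 7.6 in, prism length L = 11 in
Formula: V = (1/2 * b * h_tri) * L
Cross-section area = 0.5 * 6 * 7.6 = 22.8
V = 22.8 * 11
V = 250.8
250.8 in^3


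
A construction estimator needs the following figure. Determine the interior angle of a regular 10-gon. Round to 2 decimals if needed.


Shape: regular decagon (10 sides)
Formula: interior angle = (n - 2) * 180 / n
(n - 2) = 8
(n - 2) * 180 = 1440
angle = 1440 / 10
angle = 144
144 degrees


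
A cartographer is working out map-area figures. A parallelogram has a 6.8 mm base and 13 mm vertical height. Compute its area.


Shape: parallelogram
Base b = 6.8 mm, Height h = 13 mm
Formula: A = b * h
A = 6.8 * 13
A = 88.4
88.4 mm^2


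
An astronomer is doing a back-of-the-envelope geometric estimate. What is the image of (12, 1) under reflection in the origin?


Transformation: reflection
Original point: (12, 1)
Rule for reflection through the origin: (x, y) -> (-x, -y)
Apply: (12, 1) -> (-12, -1)
(-12, -1)


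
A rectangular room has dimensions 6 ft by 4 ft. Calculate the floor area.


Shape: rectangle
Length l = 6 ft, Width w = 4 ft
Formula: A = l * w
A = 6 * 4
A = 24
24 ft^2


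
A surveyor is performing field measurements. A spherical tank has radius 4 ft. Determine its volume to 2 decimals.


Shape: sphere
Radius r = 4 ft
Formula: V = (4/3) * pi * r^3
r^3 = 64
(4/3) * 64 = 85.333333
V = 85.333333 * pi
V = 268.08
268.08 ft^3


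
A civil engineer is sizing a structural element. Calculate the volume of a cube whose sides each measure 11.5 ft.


Shape: cube
Side s = 11.5 ft
Formula: V = s^3
V = 11.5 * 11.5 * 11.5
V = 132.25 * 11.5
V = 1520.875
1520.875 ft^3


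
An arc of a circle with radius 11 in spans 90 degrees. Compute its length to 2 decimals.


Shape: circular arc
Radius r = 11 in, Angle = 90 degrees
Formula: L = (angle/360) * 2 * pi * r
2 * pi * r = 22 * pi
L = (90/360) * 22 * pi
L = 5.5 * pi
L = 17.28
17.28 in


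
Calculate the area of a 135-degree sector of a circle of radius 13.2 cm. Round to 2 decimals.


Shape: circular sector
Radius r = 13.2 cm, Angle = 135 degrees
Formula: A = (angle/360) * pi * r^2
r^2 = 174.24
Fraction of circle = 135/360
A = (135/360) * pi * 174.24
A = 65.34 * pi
A = 205.27
205.27 cm^2


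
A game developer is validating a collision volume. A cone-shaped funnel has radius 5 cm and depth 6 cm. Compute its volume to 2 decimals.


Shape: cone
Radius r = 5 cm, Height h = 6 cm
Formula: V = (1/3) * pi * r^2 * h
r^2 = 25
pi * r^2 * h = pi * 25 * 6 = 150 * pi
V = 150 * pi / 3
V = 157.08
157.08 cm^3


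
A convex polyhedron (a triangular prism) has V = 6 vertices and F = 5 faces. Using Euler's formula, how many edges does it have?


Polyhedron: triangular prism
Euler's formula for convex polyhedra: V - E + F = 2
Given: V = 6 vertices and F = 5 faces
Solve for E:
E = V + F - 2 = 6 + 5 - 2 = 9
9 edges


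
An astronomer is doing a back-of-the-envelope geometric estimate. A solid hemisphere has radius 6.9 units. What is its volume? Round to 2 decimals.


Shape: hemisphere (half of a sphere)
Radius r = 6.9 units
Formula: V = (1/2) * (4/3) * pi * r^3 = (2/3) * pi * r^3
r^3 = 328.509
(2/3) * 328.509 = 219.006
V = 219.006 * pi
V = 688.03
688.03 units^3


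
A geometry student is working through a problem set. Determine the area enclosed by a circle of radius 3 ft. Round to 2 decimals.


Shape: circle
Radius r = 3 ft
Formula: A = pi * r^2
r^2 = 3^2 = 9
A = pi * 9
A = 28.27
28.27 ft^2


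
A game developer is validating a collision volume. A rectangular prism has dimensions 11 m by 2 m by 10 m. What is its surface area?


Shape: rectangular prism
l = 11 m, w = 2 m, h = 10 m
Formula: SA = 2(lw + lh + wh)
lw = 22, lh = 110, wh = 20
lw + lh + wh = 152
SA = 2 * 152
SA = 304
304 m^2


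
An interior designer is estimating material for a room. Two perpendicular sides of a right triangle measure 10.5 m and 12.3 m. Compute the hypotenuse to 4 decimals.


Shape: right triangle
Legs a = 10.5 m, b = 12.3 m
Formula: c = sqrt(a^2 + b^2)
a^2 = 110.25, b^2 = 151.29
a^2 + b^2 = 261.54
c = sqrt(261.54)
c = 16.1722
16.1722 m


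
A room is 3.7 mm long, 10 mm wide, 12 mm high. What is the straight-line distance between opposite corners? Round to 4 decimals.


Shape: rectangular box (space diagonal)
l = 3.7 mm, w = 10 mm, h = 12 mm
Visualize: the diagonal of the base, then a right triangle with that diagonal and the height.
Formula: d = sqrt(l^2 + w^2 + h^2)
l^2 + w^2 + h^2 = 13.69 + 100 + 144 = 257.69
d = sqrt(257.69)
d = 16.0527
16.0527 mm


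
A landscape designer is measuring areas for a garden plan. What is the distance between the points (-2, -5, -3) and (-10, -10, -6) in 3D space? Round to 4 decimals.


3D distance between two points
P1 = (-2, -5, -3), P2 = (-10, -10, -6)
Formula: d = sqrt((x2-x1)^2 + (y2-y1)^2 + (z2-z1)^2)
dx = -10 - -2 = -8
dy = -10 - -5 = -5
dz = -6 - -3 = -3
dx^2 + dy^2 + dz^2 = 64 + 25 + 9 = 98
d = sqrt(98)
d = 9.8995
9.8995 units


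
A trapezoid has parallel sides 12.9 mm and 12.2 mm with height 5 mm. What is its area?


Shape: trapezoid
Parallel sides a = 12.9 mm, b = 12.2 mm; Height h = 5 mm
Formula: A = (a + b) * h / 2
a + b = 12.9 + 12.2 = 25.1
A = 25.1 * 5 / 2
A = 125.5 / 2
A = 62.75
62.75 mm^2


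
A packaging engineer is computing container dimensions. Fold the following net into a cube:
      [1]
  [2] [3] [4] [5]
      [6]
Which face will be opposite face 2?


Net: cross layout. Take square 3 as the base (bottom).
Fold the four squares in the horizontal row up around 3: 2 -> left, 4 -> right, 5 wraps to the top.
Fold 1 and 6 up from 3: 1 -> back, 6 -> front.
Opposite pairs are therefore: (1, 6), (2, 4), (3, 5).
Face 2 is opposite face 4.
face 4


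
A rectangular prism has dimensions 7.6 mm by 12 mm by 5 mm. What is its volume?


Shape: rectangular prism
l = 7.6 mm, w = 12 mm, h = 5 mm
Formula: V = l * w * h
V = 7.6 * 12 * 5
V = 91.2 * 5
V = 456
456 mm^3


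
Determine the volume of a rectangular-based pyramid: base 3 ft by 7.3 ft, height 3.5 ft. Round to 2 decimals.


Shape: rectangular pyramid
Base: 3 ft x 7.3 ft, Height h = 3.5 ft
Formula: V = (1/3) * base_area * h
base_area = 3 * 7.3 = 21.9
base_area * h = 21.9 * 3.5 = 76.65
V = 76.65 / 3
V = 25.55
25.55 ft^3


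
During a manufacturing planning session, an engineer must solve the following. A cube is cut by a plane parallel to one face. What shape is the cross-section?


Solid: cube
Cutting plane: parallel to one face
Visualize the intersection of the plane with the solid's surface.
The boundary of the cut region is a square.
square


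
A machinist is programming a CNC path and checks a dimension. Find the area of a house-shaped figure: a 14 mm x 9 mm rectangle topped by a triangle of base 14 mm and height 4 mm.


Composite shape: rectangle + triangle
Rectangle area = 14 * 9 = 126
Triangle area = 0.5 * 14 * 4 = 28
Total = 126 + 28
Total = 154
154 mm^2


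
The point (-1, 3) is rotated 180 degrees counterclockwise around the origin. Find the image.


Transformation: rotation about the origin
Original point: (-1, 3)
Rule for 180 deg: (x, y) -> (-x, -y)
Apply: (-1, 3) -> (1, -3)
(1, -3)


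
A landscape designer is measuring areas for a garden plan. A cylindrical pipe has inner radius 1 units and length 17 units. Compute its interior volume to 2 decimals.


Shape: cylinder
Radius r = 1 units, Height h = 17 units
Formula: V = pi * r^2 * h
r^2 = 1
V = pi * 1 * 17
V = 17 * pi
V = 53.41
53.41 units^3


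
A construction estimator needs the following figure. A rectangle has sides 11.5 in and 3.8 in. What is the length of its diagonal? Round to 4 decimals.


Shape: rectangle (diagonal via Pythagoras)
Sides: 11.5 in and 3.8 in
Formula: d = sqrt(l^2 + w^2)
l^2 = 132.25, w^2 = 14.44
l^2 + w^2 = 146.69
d = sqrt(146.69)
d = 12.1116
12.1116 in


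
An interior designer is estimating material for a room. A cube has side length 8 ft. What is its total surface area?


Shape: cube
Side s = 8 ft
A cube has 6 square faces.
Formula: SA = 6 * s^2
s^2 = 64
SA = 6 * 64
SA = 384
384 ft^2


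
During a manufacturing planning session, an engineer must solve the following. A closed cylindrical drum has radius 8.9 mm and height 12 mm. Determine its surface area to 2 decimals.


Shape: closed cylinder
Radius r = 8.9 mm, Height h = 12 mm
Formula: SA = 2*pi*r^2 + 2*pi*r*h = 2*pi*r*(r + h)
r + h = 20.9
2 * r * (r + h) = 2 * 8.9 * 20.9 = 372.02
SA = 372.02 * pi
SA = 1168.74
1168.74 mm^2


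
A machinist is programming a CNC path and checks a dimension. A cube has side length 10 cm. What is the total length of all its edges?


Shape: cube
Side s = 10 cm
A cube has 12 edges, all equal.
Formula: total edge length = 12 * s
Total = 12 * 10
Total = 120
120 cm


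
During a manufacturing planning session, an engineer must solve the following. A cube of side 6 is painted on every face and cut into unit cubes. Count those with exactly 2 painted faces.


Large cube: 6 x 6 x 6, cut into unit cubes.
n = 6, so n - 2 = 4
Cubes with 2 painted faces lie along the edges, excluding corners.
A cube has 12 edges; each contributes (n - 2) = 4 such cubes.
Count = 12 * 4 = 48
48 unit cubes


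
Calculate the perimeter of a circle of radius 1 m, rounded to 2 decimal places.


Shape: circle
Radius r = 1 m
Formula: C = 2 * pi * r
C = 2 * pi * 1
C = 2 * pi
C = 6.28
6.28 m


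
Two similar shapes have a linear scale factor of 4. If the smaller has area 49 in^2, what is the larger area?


Linear scale factor k = 4
Original area = 49 in^2
Rule: under a linear scaling by k, areas scale by k^2.
k^2 = 4^2 = 16
New area = 49 * 16
New area = 784
784 in^2


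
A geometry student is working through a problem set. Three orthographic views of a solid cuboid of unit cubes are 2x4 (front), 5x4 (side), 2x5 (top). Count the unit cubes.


Orthographic views of a solid rectangular block:
Front view 2 x 4 -> length = 2, height = 4
Side view 5 x 4 -> width = 5, height = 4 (consistent)
Top view 2 x 5 -> confirms length = 2, width = 5
The block is 2 x 5 x 4.
Total unit cubes = 2 * 5 * 4 = 40
40 unit cubes


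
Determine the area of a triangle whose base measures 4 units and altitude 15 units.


Shape: triangle
Base b = 4 units, Height h = 15 units
Formula: A = (1/2) * b * h
A = 0.5 * 4 * 15
A = 0.5 * 60
A = 30
30 units^2


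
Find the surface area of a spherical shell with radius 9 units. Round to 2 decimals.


Shape: sphere
Radius r = 9 units
Formula: SA = 4 * pi * r^2
r^2 = 81
SA = 4 * pi * 81
SA = 324 * pi
SA = 1017.88
1017.88 units^2


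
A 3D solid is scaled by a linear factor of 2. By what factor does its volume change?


Linear scale factor k = 2
Rule: under a linear scaling by k, volumes scale by k^3.
k^3 = 2 * 2 * 2
k^3 = 4 * 2
k^3 = 8
Volume scales by a factor of 8.
8 (dimensionless)


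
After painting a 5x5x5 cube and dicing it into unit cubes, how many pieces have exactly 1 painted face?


Large cube: 5 x 5 x 5, cut into unit cubes.
n = 5, so n - 2 = 3
Cubes with 1 painted face lie in the interior of each face.
A cube has 6 faces; each contributes (n - 2)^2 = 9 such cubes.
Count = 6 * 9 = 54
54 unit cubes


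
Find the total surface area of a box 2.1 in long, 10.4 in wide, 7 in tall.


Shape: rectangular prism
l = 2.1 in, w = 10.4 in, h = 7 in
Formula: SA = 2(lw + lh + wh)
lw = 21.84, lh = 14.7, wh = 72.8
lw + lh + wh = 109.34
SA = 2 * 109.34
SA = 218.68
218.68 in^2


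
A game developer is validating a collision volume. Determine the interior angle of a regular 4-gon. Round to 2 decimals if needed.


Shape: regular square (4 sides)
Formula: interior angle = (n - 2) * 180 / n
(n - 2) = 2
(n - 2) * 180 = 360
angle = 360 / 4
angle = 90
90 degrees


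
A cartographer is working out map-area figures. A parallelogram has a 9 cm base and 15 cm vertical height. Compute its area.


Shape: parallelogram
Base b = 9 cm, Height h = 15 cm
Formula: A = b * h
A = 9 * 15
A = 135
135 cm^2


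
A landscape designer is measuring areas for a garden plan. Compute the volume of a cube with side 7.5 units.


Shape: cube
Side s = 7.5 units
Formula: V = s^3
V = 7.5 * 7.5 * 7.5
V = 56.25 * 7.5
V = 421.875
421.875 units^3


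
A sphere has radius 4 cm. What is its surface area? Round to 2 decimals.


Shape: sphere
Radius r = 4 cm
Formula: SA = 4 * pi * r^2
r^2 = 16
SA = 4 * pi * 16
SA = 64 * pi
SA = 201.06
201.06 cm^2


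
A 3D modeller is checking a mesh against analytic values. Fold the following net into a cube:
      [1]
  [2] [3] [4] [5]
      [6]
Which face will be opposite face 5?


Net: cross layout. Take square 3 as the base (bottom).
Fold the four squares in the horizontal row up around 3: 2 -> left, 4 -> right, 5 wraps to the top.
Fold 1 and 6 up from 3: 1 -> back, 6 -> front.
Opposite pairs are therefore: (1, 6), (2, 4), (3, 5).
Face 5 is opposite face 3.
face 3


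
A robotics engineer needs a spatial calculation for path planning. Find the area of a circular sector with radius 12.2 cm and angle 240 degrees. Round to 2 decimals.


Shape: circular sector
Radius r = 12.2 cm, Angle = 240 degrees
Formula: A = (angle/360) * pi * r^2
r^2 = 148.84
Fraction of circle = 240/360
A = (240/360) * pi * 148.84
A = 99.226667 * pi
A = 311.73
311.73 cm^2


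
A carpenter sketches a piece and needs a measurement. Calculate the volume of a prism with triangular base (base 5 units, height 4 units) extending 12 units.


Shape: triangular prism
Triangle base = 5 units, triangle height = 4 units, prism length L = 12 units
Formula: V = (1/2 * b * h_tri) * L
Cross-section area = 0.5 * 5 * 4 = 10
V = 10 * 12
V = 120
120 units^3


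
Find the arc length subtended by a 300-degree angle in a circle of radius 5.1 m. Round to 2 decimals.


Shape: circular arc
Radius r = 5.1 m, Angle = 300 degrees
Formula: L = (angle/360) * 2 * pi * r
2 * pi * r = 10.2 * pi
L = (300/360) * 10.2 * pi
L = 8.5 * pi
L = 26.7
26.7 m


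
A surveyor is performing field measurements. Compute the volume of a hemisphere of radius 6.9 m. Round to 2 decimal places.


Shape: hemisphere (half of a sphere)
Radius r = 6.9 m
Formula: V = (1/2) * (4/3) * pi * r^3 = (2/3) * pi * r^3
r^3 = 328.509
(2/3) * 328.509 = 219.006
V = 219.006 * pi
V = 688.03
688.03 m^3


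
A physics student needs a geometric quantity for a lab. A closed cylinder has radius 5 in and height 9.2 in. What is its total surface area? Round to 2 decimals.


Shape: closed cylinder
Radius r = 5 in, Height h = 9.2 in
Formula: SA = 2*pi*r^2 + 2*pi*r*h = 2*pi*r*(r + h)
r + h = 14.2
2 * r * (r + h) = 2 * 5 * 14.2 = 142
SA = 142 * pi
SA = 446.11
446.11 in^2


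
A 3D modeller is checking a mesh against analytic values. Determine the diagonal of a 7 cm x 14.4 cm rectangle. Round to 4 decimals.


Shape: rectangle (diagonal via Pythagoras)
Sides: 7 cm and 14.4 cm
Formula: d = sqrt(l^2 + w^2)
l^2 = 49, w^2 = 207.36
l^2 + w^2 = 256.36
d = sqrt(256.36)
d = 16.0112
16.0112 cm


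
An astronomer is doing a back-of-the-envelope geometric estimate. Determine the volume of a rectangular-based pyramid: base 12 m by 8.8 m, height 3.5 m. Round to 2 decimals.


Shape: rectangular pyramid
Base: 12 m x 8.8 m, Height h = 3.5 m
Formula: V = (1/3) * base_area * h
base_area = 12 * 8.8 = 105.6
base_area * h = 105.6 * 3.5 = 369.6
V = 369.6 / 3
V = 123.2
123.2 m^3


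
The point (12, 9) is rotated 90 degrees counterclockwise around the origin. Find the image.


Transformation: rotation about the origin
Original point: (12, 9)
Rule for 90 deg counterclockwise: (x, y) -> (-y, x)
Apply: (12, 9) -> (-9, 12)
(-9, 12)


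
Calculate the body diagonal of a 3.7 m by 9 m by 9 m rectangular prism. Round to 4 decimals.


Shape: rectangular box (space diagonal)
l = 3.7 m, w = 9 m, h = 9 m
Visualize: the diagonal of the base, then a right triangle with that diagonal and the height.
Formula: d = sqrt(l^2 + w^2 + h^2)
l^2 + w^2 + h^2 = 13.69 + 81 + 81 = 175.69
d = sqrt(175.69)
d = 13.2548
13.2548 m


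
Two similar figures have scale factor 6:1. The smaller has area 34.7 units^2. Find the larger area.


Linear scale factor k = 6
Original area = 34.7 units^2
Rule: under a linear scaling by k, areas scale by k^2.
k^2 = 6^2 = 36
New area = 34.7 * 36
New area = 1249.2
1249.2 units^2


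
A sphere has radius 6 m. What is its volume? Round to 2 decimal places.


Shape: sphere
Radius r = 6 m
Formula: V = (4/3) * pi * r^3
r^3 = 216
(4/3) * 216 = 288
V = 288 * pi
V = 904.78
904.78 m^3


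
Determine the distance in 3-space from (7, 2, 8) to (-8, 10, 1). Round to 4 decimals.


3D distance between two points
P1 = (7, 2, 8), P2 = (-8, 10, 1)
Formula: d = sqrt((x2-x1)^2 + (y2-y1)^2 + (z2-z1)^2)
dx = -8 - 7 = -15
dy = 10 - 2 = 8
dz = 1 - 8 = -7
dx^2 + dy^2 + dz^2 = 225 + 64 + 49 = 338
d = sqrt(338)
d = 18.3848
18.3848 units


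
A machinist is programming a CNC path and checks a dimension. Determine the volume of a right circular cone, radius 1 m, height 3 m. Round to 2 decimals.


Shape: cone
Radius r = 1 m, Height h = 3 m
Formula: V = (1/3) * pi * r^2 * h
r^2 = 1
pi * r^2 * h = pi * 1 * 3 = 3 * pi
V = 3 * pi / 3
V = 3.14
3.14 m^3
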